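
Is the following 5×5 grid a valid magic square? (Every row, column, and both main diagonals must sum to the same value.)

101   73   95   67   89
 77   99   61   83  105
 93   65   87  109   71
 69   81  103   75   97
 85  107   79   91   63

Row 1: 101 + 73 + 95 + 67 + 89 = 425.
Row 2: 77 + 99 + 61 + 83 + 105 = 425.
Row 3: 93 + 65 + 87 + 109 + 71 = 425.
Row 4: 69 + 81 + 103 + 75 + 97 = 425.
Row 5: 85 + 107 + 79 + 91 + 63 = 425.
Column 1: 101 + 77 + 93 + 69 + 85 = 425.
Column 2: 73 + 99 + 65 + 81 + 107 = 425.
Column 3: 95 + 61 + 87 + 103 + 79 = 425.
Column 4: 67 + 83 + 109 + 75 + 91 = 425.
Column 5: 89 + 105 + 71 + 97 + 63 = 425.
Main diagonal: 101 + 99 + 87 + 75 + 63 = 425.
Anti-diagonal: 89 + 83 + 87 + 81 + 85 = 425.
All lines sum to 425.

Yes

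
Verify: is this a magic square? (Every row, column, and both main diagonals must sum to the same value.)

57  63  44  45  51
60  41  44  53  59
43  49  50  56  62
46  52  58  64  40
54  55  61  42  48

Row 1: 57 + 63 + 44 + 45 + 51 = 260.
Row 2: 60 + 41 + 44 + 53 + 59 = 257.
Row 3: 43 + 49 + 50 + 56 + 62 = 260.
Row 4: 46 + 52 + 58 + 64 + 40 = 260.
Row 5: 54 + 55 + 61 + 42 + 48 = 260.
Column 1: 57 + 60 + 43 + 46 + 54 = 260.
Column 2: 63 + 41 + 49 + 52 + 55 = 260.
Column 3: 44 + 44 + 50 + 58 + 61 = 257.
Column 4: 45 + 53 + 56 + 64 + 42 = 260.
Column 5: 51 + 59 + 62 + 40 + 48 = 260.
Main diagonal: 57 + 41 + 50 + 64 + 48 = 260.
Anti-diagonal: 51 + 53 + 50 + 52 + 54 = 260.

No — column 5 sums to 260 but column 3 sums to 257.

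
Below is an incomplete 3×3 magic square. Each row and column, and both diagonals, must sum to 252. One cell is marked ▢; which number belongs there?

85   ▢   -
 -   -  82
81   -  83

From row 3, 252 − (81 + 83) gives (3,2) = 88.
From column 1, 252 − (85 + 81) gives (2,1) = 86.
The remaining cell in column 3 is (1,3) = 252 − 165 = 87.
The remaining cell in main diagonal is (2,2) = 252 − 168 = 84.
Row 1 must total 252; the given cells sum to 172, so (1,2) = 80.

80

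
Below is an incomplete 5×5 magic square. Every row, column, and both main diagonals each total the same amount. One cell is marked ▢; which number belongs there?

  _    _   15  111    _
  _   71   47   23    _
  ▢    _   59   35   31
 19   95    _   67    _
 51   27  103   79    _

107

Column 4 is complete and sums to 315; that is the magic constant.
Row 5: 51 + 27 + 103 + 79 + ? = 315, so (5,5) = 55.
Column 3 needs 315; the known cells sum to 224, so (4,3) = 91.
Main diagonal needs 315; the known cells sum to 252, so (1,1) = 63.
Anti-diagonal must total 315; the given cells sum to 228, so (1,5) = 87.
Row 1: 63 + 15 + 111 + 87 + ? = 315, so (1,2) = 39.
Row 4 needs 315; the known cells sum to 272, so (4,5) = 43.
Column 2: 39 + 71 + 95 + 27 + ? = 315, so (3,2) = 83.
Column 5 needs 315; the known cells sum to 216, so (2,5) = 99.
Row 2: 71 + 47 + 23 + 99 + ? = 315, so (2,1) = 75.
From row 3, 315 − (83 + 59 + 35 + 31) gives (3,1) = 107.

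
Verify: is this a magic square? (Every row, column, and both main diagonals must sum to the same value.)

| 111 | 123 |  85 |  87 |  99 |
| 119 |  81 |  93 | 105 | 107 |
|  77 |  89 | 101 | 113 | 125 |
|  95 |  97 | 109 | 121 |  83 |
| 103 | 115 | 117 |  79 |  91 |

Row 1: 111 + 123 + 85 + 87 + 99 = 505.
Row 2: 119 + 81 + 93 + 105 + 107 = 505.
Row 3: 77 + 89 + 101 + 113 + 125 = 505.
Row 4: 95 + 97 + 109 + 121 + 83 = 505.
Row 5: 103 + 115 + 117 + 79 + 91 = 505.
Column 1: 111 + 119 + 77 + 95 + 103 = 505.
Column 2: 123 + 81 + 89 + 97 + 115 = 505.
Column 3: 85 + 93 + 101 + 109 + 117 = 505.
Column 4: 87 + 105 + 113 + 121 + 79 = 505.
Column 5: 99 + 107 + 125 + 83 + 91 = 505.
Main diagonal: 111 + 81 + 101 + 121 + 91 = 505.
Anti-diagonal: 99 + 105 + 101 + 97 + 103 = 505.
All lines sum to 505.

Yes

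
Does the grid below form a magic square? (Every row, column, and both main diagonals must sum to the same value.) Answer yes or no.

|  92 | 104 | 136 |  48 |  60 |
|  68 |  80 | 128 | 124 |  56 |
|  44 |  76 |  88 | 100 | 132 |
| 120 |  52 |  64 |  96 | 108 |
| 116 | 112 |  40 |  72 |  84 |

Row 1: 92 + 104 + 136 + 48 + 60 = 440.
Row 2: 68 + 80 + 128 + 124 + 56 = 456.
Row 3: 44 + 76 + 88 + 100 + 132 = 440.
Row 4: 120 + 52 + 64 + 96 + 108 = 440.
Row 5: 116 + 112 + 40 + 72 + 84 = 424.
Column 1: 92 + 68 + 44 + 120 + 116 = 440.
Column 2: 104 + 80 + 76 + 52 + 112 = 424.
Column 3: 136 + 128 + 88 + 64 + 40 = 456.
Column 4: 48 + 124 + 100 + 96 + 72 = 440.
Column 5: 60 + 56 + 132 + 108 + 84 = 440.
Main diagonal: 92 + 80 + 88 + 96 + 84 = 440.
Anti-diagonal: 60 + 124 + 88 + 52 + 116 = 440.

No — column 1 sums to 440 but row 2 sums to 456.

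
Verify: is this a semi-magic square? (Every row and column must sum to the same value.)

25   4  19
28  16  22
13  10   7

No — row 1 sums to 48 but column 2 sums to 30.

Row 1: 25 + 4 + 19 = 48.
Row 2: 28 + 16 + 22 = 66.
Row 3: 13 + 10 + 7 = 30.
Column 1: 25 + 28 + 13 = 66.
Column 2: 4 + 16 + 10 = 30.
Column 3: 19 + 22 + 7 = 48.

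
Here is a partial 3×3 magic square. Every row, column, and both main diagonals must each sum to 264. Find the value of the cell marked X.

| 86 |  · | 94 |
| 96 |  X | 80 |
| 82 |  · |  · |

88

Using row 1: 86 + 94 + ? → (1,2) = 264 − 180 = 84.
The remaining cell in row 2 is (2,2) = 264 − 176 = 88.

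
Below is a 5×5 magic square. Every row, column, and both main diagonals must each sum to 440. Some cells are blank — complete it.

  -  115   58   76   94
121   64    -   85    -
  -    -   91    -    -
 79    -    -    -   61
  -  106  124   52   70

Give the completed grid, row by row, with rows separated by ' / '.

Row 1 must total 440; the given cells sum to 343, so (1,1) = 97.
The remaining cell in row 5 is (5,1) = 440 − 352 = 88.
Using column 1: 97 + 121 + 79 + 88 + ? → (3,1) = 440 − 385 = 55.
Main diagonal: 97 + 64 + 91 + 70 + ? = 440, so (4,4) = 118.
Anti-diagonal must total 440; the given cells sum to 358, so (4,2) = 82.
Row 4: 79 + 82 + 118 + 61 + ? = 440, so (4,3) = 100.
From column 2, 440 − (115 + 64 + 82 + 106) gives (3,2) = 73.
The remaining cell in column 3 is (2,3) = 440 − 373 = 67.
Column 4 needs 440; the known cells sum to 331, so (3,4) = 109.
From row 2, 440 − (121 + 64 + 67 + 85) gives (2,5) = 103.
Using row 3: 55 + 73 + 91 + 109 + ? → (3,5) = 440 − 328 = 112.

97 115 58 76 94 / 121 64 67 85 103 / 55 73 91 109 112 / 79 82 100 118 61 / 88 106 124 52 70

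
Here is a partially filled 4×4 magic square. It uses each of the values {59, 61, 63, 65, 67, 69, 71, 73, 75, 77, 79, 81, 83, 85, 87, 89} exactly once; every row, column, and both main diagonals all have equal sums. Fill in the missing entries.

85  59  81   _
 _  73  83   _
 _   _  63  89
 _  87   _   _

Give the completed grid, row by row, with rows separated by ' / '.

85 59 81 71 / 79 73 83 61 / 67 77 63 89 / 65 87 69 75

The 16 entries sum to 1184, so each line sums to 1184/4 = 296.
From row 1, 296 − (85 + 59 + 81) gives (1,4) = 71.
Column 2 needs 296; the known cells sum to 219, so (3,2) = 77.
The remaining cell in column 3 is (4,3) = 296 − 227 = 69.
The remaining cell in main diagonal is (4,4) = 296 − 221 = 75.
Anti-diagonal must total 296; the given cells sum to 231, so (4,1) = 65.
Row 3 needs 296; the known cells sum to 229, so (3,1) = 67.
Column 1 needs 296; the known cells sum to 217, so (2,1) = 79.
From column 4, 296 − (71 + 89 + 75) gives (2,4) = 61.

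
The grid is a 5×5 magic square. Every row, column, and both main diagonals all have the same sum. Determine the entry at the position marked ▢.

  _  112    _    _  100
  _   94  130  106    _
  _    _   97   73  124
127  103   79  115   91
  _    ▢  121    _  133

70

Row 4 is complete and sums to 515; that is the magic constant.
Using column 3: 130 + 97 + 79 + 121 + ? → (1,3) = 515 − 427 = 88.
The remaining cell in column 5 is (2,5) = 515 − 448 = 67.
Main diagonal must total 515; the given cells sum to 439, so (1,1) = 76.
The remaining cell in anti-diagonal is (5,1) = 515 − 406 = 109.
Row 1: 76 + 112 + 88 + 100 + ? = 515, so (1,4) = 139.
Row 2 must total 515; the given cells sum to 397, so (2,1) = 118.
Column 1 must total 515; the given cells sum to 430, so (3,1) = 85.
Column 4 must total 515; the given cells sum to 433, so (5,4) = 82.
Row 3 needs 515; the known cells sum to 379, so (3,2) = 136.
The remaining cell in row 5 is (5,2) = 515 − 445 = 70.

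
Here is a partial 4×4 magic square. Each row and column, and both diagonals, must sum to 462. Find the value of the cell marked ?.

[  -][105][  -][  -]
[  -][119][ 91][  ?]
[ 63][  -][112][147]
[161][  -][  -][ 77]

Using row 3: 63 + 112 + 147 + ? → (3,2) = 462 − 322 = 140.
Using column 2: 105 + 119 + 140 + ? → (4,2) = 462 − 364 = 98.
From main diagonal, 462 − (119 + 112 + 77) gives (1,1) = 154.
The remaining cell in anti-diagonal is (1,4) = 462 − 392 = 70.
The remaining cell in row 1 is (1,3) = 462 − 329 = 133.
From row 4, 462 − (161 + 98 + 77) gives (4,3) = 126.
Column 1 needs 462; the known cells sum to 378, so (2,1) = 84.
Using column 4: 70 + 147 + 77 + ? → (2,4) = 462 − 294 = 168.

168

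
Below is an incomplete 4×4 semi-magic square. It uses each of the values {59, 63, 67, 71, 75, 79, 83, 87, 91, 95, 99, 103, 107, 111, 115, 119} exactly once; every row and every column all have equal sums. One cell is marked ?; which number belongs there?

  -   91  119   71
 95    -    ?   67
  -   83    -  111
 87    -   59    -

The 16 entries sum to 1424, so each line sums to 1424/4 = 356.
From row 1, 356 − (91 + 119 + 71) gives (1,1) = 75.
Column 1 needs 356; the known cells sum to 257, so (3,1) = 99.
Column 4: 71 + 67 + 111 + ? = 356, so (4,4) = 107.
Using row 3: 99 + 83 + 111 + ? → (3,3) = 356 − 293 = 63.
The remaining cell in row 4 is (4,2) = 356 − 253 = 103.
The remaining cell in column 2 is (2,2) = 356 − 277 = 79.
Column 3 must total 356; the given cells sum to 241, so (2,3) = 115.

115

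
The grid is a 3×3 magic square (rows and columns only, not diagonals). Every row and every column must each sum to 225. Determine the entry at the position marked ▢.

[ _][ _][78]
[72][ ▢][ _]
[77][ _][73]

79

Using row 3: 77 + 73 + ? → (3,2) = 225 − 150 = 75.
From column 1, 225 − (72 + 77) gives (1,1) = 76.
From column 3, 225 − (78 + 73) gives (2,3) = 74.
Using row 1: 76 + 78 + ? → (1,2) = 225 − 154 = 71.
Row 2 must total 225; the given cells sum to 146, so (2,2) = 79.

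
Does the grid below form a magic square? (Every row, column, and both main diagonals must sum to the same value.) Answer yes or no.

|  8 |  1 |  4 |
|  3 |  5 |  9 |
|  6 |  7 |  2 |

Row 1: 8 + 1 + 4 = 13.
Row 2: 3 + 5 + 9 = 17.
Row 3: 6 + 7 + 2 = 15.
Column 1: 8 + 3 + 6 = 17.
Column 2: 1 + 5 + 7 = 13.
Column 3: 4 + 9 + 2 = 15.
Main diagonal: 8 + 5 + 2 = 15.
Anti-diagonal: 4 + 5 + 6 = 15.

No — main diagonal sums to 15 but column 2 sums to 13.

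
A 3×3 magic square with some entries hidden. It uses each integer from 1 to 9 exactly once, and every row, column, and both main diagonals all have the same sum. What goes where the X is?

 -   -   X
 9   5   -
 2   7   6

The entries are 1 through 9, which sum to 45, so each line sums to 45/3 = 15.
Using row 2: 9 + 5 + ? → (2,3) = 15 − 14 = 1.
The remaining cell in column 1 is (1,1) = 15 − 11 = 4.
Column 2 needs 15; the known cells sum to 12, so (1,2) = 3.
Using column 3: 1 + 6 + ? → (1,3) = 15 − 7 = 8.

8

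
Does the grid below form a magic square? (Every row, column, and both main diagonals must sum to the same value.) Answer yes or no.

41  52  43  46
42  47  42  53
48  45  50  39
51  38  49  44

Row 1: 41 + 52 + 43 + 46 = 182.
Row 2: 42 + 47 + 42 + 53 = 184.
Row 3: 48 + 45 + 50 + 39 = 182.
Row 4: 51 + 38 + 49 + 44 = 182.
Column 1: 41 + 42 + 48 + 51 = 182.
Column 2: 52 + 47 + 45 + 38 = 182.
Column 3: 43 + 42 + 50 + 49 = 184.
Column 4: 46 + 53 + 39 + 44 = 182.
Main diagonal: 41 + 47 + 50 + 44 = 182.
Anti-diagonal: 46 + 42 + 45 + 51 = 184.

No — column 2 sums to 182 but row 2 sums to 184.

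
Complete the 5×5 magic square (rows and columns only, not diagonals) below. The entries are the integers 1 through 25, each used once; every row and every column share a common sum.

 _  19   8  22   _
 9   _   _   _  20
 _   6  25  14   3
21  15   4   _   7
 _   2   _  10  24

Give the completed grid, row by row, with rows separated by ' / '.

5 19 8 22 11 / 9 23 12 1 20 / 17 6 25 14 3 / 21 15 4 18 7 / 13 2 16 10 24

The entries are 1 through 25, which sum to 325, so each line sums to 325/5 = 65.
Row 3: 6 + 25 + 14 + 3 + ? = 65, so (3,1) = 17.
Row 4 must total 65; the given cells sum to 47, so (4,4) = 18.
Column 2 must total 65; the given cells sum to 42, so (2,2) = 23.
Column 4: 22 + 14 + 18 + 10 + ? = 65, so (2,4) = 1.
From column 5, 65 − (20 + 3 + 7 + 24) gives (1,5) = 11.
Using row 1: 19 + 8 + 22 + 11 + ? → (1,1) = 65 − 60 = 5.
From row 2, 65 − (9 + 23 + 1 + 20) gives (2,3) = 12.
From column 1, 65 − (5 + 9 + 17 + 21) gives (5,1) = 13.
Column 3 needs 65; the known cells sum to 49, so (5,3) = 16.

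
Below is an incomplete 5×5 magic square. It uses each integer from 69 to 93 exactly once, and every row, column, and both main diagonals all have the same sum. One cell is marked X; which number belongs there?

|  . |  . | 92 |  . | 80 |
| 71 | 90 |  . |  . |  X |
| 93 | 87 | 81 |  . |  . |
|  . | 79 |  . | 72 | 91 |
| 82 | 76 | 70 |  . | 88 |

The entries are 69 through 93, which sum to 2025, so each line sums to 2025/5 = 405.
Using row 5: 82 + 76 + 70 + 88 + ? → (5,4) = 405 − 316 = 89.
Column 2 must total 405; the given cells sum to 332, so (1,2) = 73.
Main diagonal needs 405; the known cells sum to 331, so (1,1) = 74.
Anti-diagonal: 80 + 81 + 79 + 82 + ? = 405, so (2,4) = 83.
From row 1, 405 − (74 + 73 + 92 + 80) gives (1,4) = 86.
Column 1 must total 405; the given cells sum to 320, so (4,1) = 85.
The remaining cell in column 4 is (3,4) = 405 − 330 = 75.
From row 3, 405 − (93 + 87 + 81 + 75) gives (3,5) = 69.
Using row 4: 85 + 79 + 72 + 91 + ? → (4,3) = 405 − 327 = 78.
The remaining cell in column 3 is (2,3) = 405 − 321 = 84.
From column 5, 405 − (80 + 69 + 91 + 88) gives (2,5) = 77.

77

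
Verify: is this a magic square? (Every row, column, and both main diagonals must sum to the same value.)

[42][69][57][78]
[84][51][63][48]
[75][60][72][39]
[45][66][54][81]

Row 1: 42 + 69 + 57 + 78 = 246.
Row 2: 84 + 51 + 63 + 48 = 246.
Row 3: 75 + 60 + 72 + 39 = 246.
Row 4: 45 + 66 + 54 + 81 = 246.
Column 1: 42 + 84 + 75 + 45 = 246.
Column 2: 69 + 51 + 60 + 66 = 246.
Column 3: 57 + 63 + 72 + 54 = 246.
Column 4: 78 + 48 + 39 + 81 = 246.
Main diagonal: 42 + 51 + 72 + 81 = 246.
Anti-diagonal: 78 + 63 + 60 + 45 = 246.
All lines sum to 246.

Yes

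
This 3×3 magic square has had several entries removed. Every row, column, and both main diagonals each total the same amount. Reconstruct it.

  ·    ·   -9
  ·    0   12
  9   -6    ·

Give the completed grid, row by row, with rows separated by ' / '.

Anti-diagonal is already complete: -9 + 0 + 9 = 0, so that is the magic constant.
Row 2: 0 + 12 + ? = 0, so (2,1) = -12.
Row 3: 9 + (-6) + ? = 0, so (3,3) = -3.
Column 1: -12 + 9 + ? = 0, so (1,1) = 3.
Column 2 needs 0; the known cells sum to -6, so (1,2) = 6.

3 6 -9 / -12 0 12 / 9 -6 -3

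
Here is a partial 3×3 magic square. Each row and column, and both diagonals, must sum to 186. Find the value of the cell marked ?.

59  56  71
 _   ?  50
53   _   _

62

Using column 1: 59 + 53 + ? → (2,1) = 186 − 112 = 74.
Column 3: 71 + 50 + ? = 186, so (3,3) = 65.
Main diagonal must total 186; the given cells sum to 124, so (2,2) = 62.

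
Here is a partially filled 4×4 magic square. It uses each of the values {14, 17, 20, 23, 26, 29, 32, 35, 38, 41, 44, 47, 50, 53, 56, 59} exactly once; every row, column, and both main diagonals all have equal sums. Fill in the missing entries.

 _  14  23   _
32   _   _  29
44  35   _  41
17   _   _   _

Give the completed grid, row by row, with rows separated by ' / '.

53 14 23 56 / 32 47 38 29 / 44 35 26 41 / 17 50 59 20

The 16 entries sum to 584, so each line sums to 584/4 = 146.
Row 3 must total 146; the given cells sum to 120, so (3,3) = 26.
Column 1 must total 146; the given cells sum to 93, so (1,1) = 53.
The remaining cell in row 1 is (1,4) = 146 − 90 = 56.
Column 4 needs 146; the known cells sum to 126, so (4,4) = 20.
Main diagonal needs 146; the known cells sum to 99, so (2,2) = 47.
Anti-diagonal must total 146; the given cells sum to 108, so (2,3) = 38.
Column 2: 14 + 47 + 35 + ? = 146, so (4,2) = 50.
Column 3: 23 + 38 + 26 + ? = 146, so (4,3) = 59.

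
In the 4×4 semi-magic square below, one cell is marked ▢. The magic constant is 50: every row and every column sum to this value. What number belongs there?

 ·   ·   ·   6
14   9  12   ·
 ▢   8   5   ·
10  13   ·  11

19

Row 2 needs 50; the known cells sum to 35, so (2,4) = 15.
The remaining cell in row 4 is (4,3) = 50 − 34 = 16.
Using column 2: 9 + 8 + 13 + ? → (1,2) = 50 − 30 = 20.
Column 3 must total 50; the given cells sum to 33, so (1,3) = 17.
Column 4 must total 50; the given cells sum to 32, so (3,4) = 18.
Row 1 must total 50; the given cells sum to 43, so (1,1) = 7.
Using row 3: 8 + 5 + 18 + ? → (3,1) = 50 − 31 = 19.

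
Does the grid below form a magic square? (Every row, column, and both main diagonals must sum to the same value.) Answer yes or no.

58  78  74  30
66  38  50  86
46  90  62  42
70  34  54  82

Yes

Row 1: 58 + 78 + 74 + 30 = 240.
Row 2: 66 + 38 + 50 + 86 = 240.
Row 3: 46 + 90 + 62 + 42 = 240.
Row 4: 70 + 34 + 54 + 82 = 240.
Column 1: 58 + 66 + 46 + 70 = 240.
Column 2: 78 + 38 + 90 + 34 = 240.
Column 3: 74 + 50 + 62 + 54 = 240.
Column 4: 30 + 86 + 42 + 82 = 240.
Main diagonal: 58 + 38 + 62 + 82 = 240.
Anti-diagonal: 30 + 50 + 90 + 70 = 240.
All lines sum to 240.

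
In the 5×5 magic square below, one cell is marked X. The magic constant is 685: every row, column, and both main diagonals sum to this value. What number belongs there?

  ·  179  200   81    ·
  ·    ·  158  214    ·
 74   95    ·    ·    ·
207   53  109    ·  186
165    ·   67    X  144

From row 4, 685 − (207 + 53 + 109 + 186) gives (4,4) = 130.
Using column 3: 200 + 158 + 109 + 67 + ? → (3,3) = 685 − 534 = 151.
From anti-diagonal, 685 − (214 + 151 + 53 + 165) gives (1,5) = 102.
Row 1 must total 685; the given cells sum to 562, so (1,1) = 123.
The remaining cell in column 1 is (2,1) = 685 − 569 = 116.
Using main diagonal: 123 + 151 + 130 + 144 + ? → (2,2) = 685 − 548 = 137.
Row 2 must total 685; the given cells sum to 625, so (2,5) = 60.
The remaining cell in column 2 is (5,2) = 685 − 464 = 221.
Column 5 must total 685; the given cells sum to 492, so (3,5) = 193.
Row 3 must total 685; the given cells sum to 513, so (3,4) = 172.
Row 5 must total 685; the given cells sum to 597, so (5,4) = 88.

88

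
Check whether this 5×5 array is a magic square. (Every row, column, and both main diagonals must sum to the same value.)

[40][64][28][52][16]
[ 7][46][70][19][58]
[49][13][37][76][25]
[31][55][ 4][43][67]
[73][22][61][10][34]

Row 1: 40 + 64 + 28 + 52 + 16 = 200.
Row 2: 7 + 46 + 70 + 19 + 58 = 200.
Row 3: 49 + 13 + 37 + 76 + 25 = 200.
Row 4: 31 + 55 + 4 + 43 + 67 = 200.
Row 5: 73 + 22 + 61 + 10 + 34 = 200.
Column 1: 40 + 7 + 49 + 31 + 73 = 200.
Column 2: 64 + 46 + 13 + 55 + 22 = 200.
Column 3: 28 + 70 + 37 + 4 + 61 = 200.
Column 4: 52 + 19 + 76 + 43 + 10 = 200.
Column 5: 16 + 58 + 25 + 67 + 34 = 200.
Main diagonal: 40 + 46 + 37 + 43 + 34 = 200.
Anti-diagonal: 16 + 19 + 37 + 55 + 73 = 200.
All lines sum to 200.

Yes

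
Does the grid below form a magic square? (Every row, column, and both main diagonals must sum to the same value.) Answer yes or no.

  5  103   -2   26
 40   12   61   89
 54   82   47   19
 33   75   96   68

No — row 4 sums to 272 but main diagonal sums to 132.

Row 1: 5 + 103 + (-2) + 26 = 132.
Row 2: 40 + 12 + 61 + 89 = 202.
Row 3: 54 + 82 + 47 + 19 = 202.
Row 4: 33 + 75 + 96 + 68 = 272.
Column 1: 5 + 40 + 54 + 33 = 132.
Column 2: 103 + 12 + 82 + 75 = 272.
Column 3: -2 + 61 + 47 + 96 = 202.
Column 4: 26 + 89 + 19 + 68 = 202.
Main diagonal: 5 + 12 + 47 + 68 = 132.
Anti-diagonal: 26 + 61 + 82 + 33 = 202.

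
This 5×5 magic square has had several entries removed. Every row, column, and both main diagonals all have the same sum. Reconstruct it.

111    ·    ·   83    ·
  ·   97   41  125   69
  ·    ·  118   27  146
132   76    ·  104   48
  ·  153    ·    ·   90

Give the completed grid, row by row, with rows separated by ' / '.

Main diagonal is already complete: 111 + 97 + 118 + 104 + 90 = 520, so that is the magic constant.
Row 2 needs 520; the known cells sum to 332, so (2,1) = 188.
Row 4 needs 520; the known cells sum to 360, so (4,3) = 160.
Column 4 must total 520; the given cells sum to 339, so (5,4) = 181.
Column 5: 69 + 146 + 48 + 90 + ? = 520, so (1,5) = 167.
Using anti-diagonal: 167 + 125 + 118 + 76 + ? → (5,1) = 520 − 486 = 34.
The remaining cell in row 5 is (5,3) = 520 − 458 = 62.
From column 1, 520 − (111 + 188 + 132 + 34) gives (3,1) = 55.
From column 3, 520 − (41 + 118 + 160 + 62) gives (1,3) = 139.
Row 1 must total 520; the given cells sum to 500, so (1,2) = 20.
Row 3 must total 520; the given cells sum to 346, so (3,2) = 174.

111 20 139 83 167 / 188 97 41 125 69 / 55 174 118 27 146 / 132 76 160 104 48 / 34 153 62 181 90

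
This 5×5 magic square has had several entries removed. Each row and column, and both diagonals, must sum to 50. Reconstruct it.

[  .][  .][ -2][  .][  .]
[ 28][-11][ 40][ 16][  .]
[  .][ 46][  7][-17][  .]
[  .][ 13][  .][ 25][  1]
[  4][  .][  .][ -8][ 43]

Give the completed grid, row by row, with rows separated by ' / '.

Row 2: 28 + (-11) + 40 + 16 + ? = 50, so (2,5) = -23.
Column 4 needs 50; the known cells sum to 16, so (1,4) = 34.
From main diagonal, 50 − (-11 + 7 + 25 + 43) gives (1,1) = -14.
Using anti-diagonal: 16 + 7 + 13 + 4 + ? → (1,5) = 50 − 40 = 10.
Row 1: -14 + (-2) + 34 + 10 + ? = 50, so (1,2) = 22.
Using column 2: 22 + (-11) + 46 + 13 + ? → (5,2) = 50 − 70 = -20.
Column 5 needs 50; the known cells sum to 31, so (3,5) = 19.
Row 3: 46 + 7 + (-17) + 19 + ? = 50, so (3,1) = -5.
Using row 5: 4 + (-20) + (-8) + 43 + ? → (5,3) = 50 − 19 = 31.
The remaining cell in column 1 is (4,1) = 50 − 13 = 37.
From column 3, 50 − (-2 + 40 + 7 + 31) gives (4,3) = -26.

-14 22 -2 34 10 / 28 -11 40 16 -23 / -5 46 7 -17 19 / 37 13 -26 25 1 / 4 -20 31 -8 43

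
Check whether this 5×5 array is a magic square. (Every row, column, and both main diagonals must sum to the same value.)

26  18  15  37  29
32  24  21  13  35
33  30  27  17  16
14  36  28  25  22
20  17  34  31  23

No — main diagonal sums to 125 but column 4 sums to 123.

Row 1: 26 + 18 + 15 + 37 + 29 = 125.
Row 2: 32 + 24 + 21 + 13 + 35 = 125.
Row 3: 33 + 30 + 27 + 17 + 16 = 123.
Row 4: 14 + 36 + 28 + 25 + 22 = 125.
Row 5: 20 + 17 + 34 + 31 + 23 = 125.
Column 1: 26 + 32 + 33 + 14 + 20 = 125.
Column 2: 18 + 24 + 30 + 36 + 17 = 125.
Column 3: 15 + 21 + 27 + 28 + 34 = 125.
Column 4: 37 + 13 + 17 + 25 + 31 = 123.
Column 5: 29 + 35 + 16 + 22 + 23 = 125.
Main diagonal: 26 + 24 + 27 + 25 + 23 = 125.
Anti-diagonal: 29 + 13 + 27 + 36 + 20 = 125.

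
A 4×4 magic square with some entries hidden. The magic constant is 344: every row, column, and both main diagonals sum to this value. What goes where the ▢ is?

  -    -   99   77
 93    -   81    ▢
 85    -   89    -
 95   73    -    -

87

Column 1 needs 344; the known cells sum to 273, so (1,1) = 71.
Using column 3: 99 + 81 + 89 + ? → (4,3) = 344 − 269 = 75.
From anti-diagonal, 344 − (77 + 81 + 95) gives (3,2) = 91.
From row 1, 344 − (71 + 99 + 77) gives (1,2) = 97.
Row 3 must total 344; the given cells sum to 265, so (3,4) = 79.
Row 4 must total 344; the given cells sum to 243, so (4,4) = 101.
Column 2 must total 344; the given cells sum to 261, so (2,2) = 83.
Column 4: 77 + 79 + 101 + ? = 344, so (2,4) = 87.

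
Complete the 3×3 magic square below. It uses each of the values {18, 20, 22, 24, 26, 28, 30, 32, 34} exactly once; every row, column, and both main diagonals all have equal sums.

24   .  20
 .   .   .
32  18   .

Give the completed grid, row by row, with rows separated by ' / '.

The 9 entries sum to 234, so each line sums to 234/3 = 78.
The remaining cell in row 1 is (1,2) = 78 − 44 = 34.
Row 3: 32 + 18 + ? = 78, so (3,3) = 28.
Column 1 needs 78; the known cells sum to 56, so (2,1) = 22.
Column 2 needs 78; the known cells sum to 52, so (2,2) = 26.
Column 3: 20 + 28 + ? = 78, so (2,3) = 30.

24 34 20 / 22 26 30 / 32 18 28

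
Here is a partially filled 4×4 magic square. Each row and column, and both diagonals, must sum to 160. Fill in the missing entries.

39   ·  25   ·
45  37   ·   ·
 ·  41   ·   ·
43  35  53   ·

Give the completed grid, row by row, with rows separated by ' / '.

39 47 25 49 / 45 37 27 51 / 33 41 55 31 / 43 35 53 29

The remaining cell in row 4 is (4,4) = 160 − 131 = 29.
The remaining cell in column 1 is (3,1) = 160 − 127 = 33.
Column 2: 37 + 41 + 35 + ? = 160, so (1,2) = 47.
Main diagonal: 39 + 37 + 29 + ? = 160, so (3,3) = 55.
Row 1 needs 160; the known cells sum to 111, so (1,4) = 49.
The remaining cell in row 3 is (3,4) = 160 − 129 = 31.
Column 3 must total 160; the given cells sum to 133, so (2,3) = 27.
Column 4 needs 160; the known cells sum to 109, so (2,4) = 51.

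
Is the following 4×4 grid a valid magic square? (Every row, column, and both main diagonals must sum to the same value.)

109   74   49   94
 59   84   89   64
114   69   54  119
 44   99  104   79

Row 1: 109 + 74 + 49 + 94 = 326.
Row 2: 59 + 84 + 89 + 64 = 296.
Row 3: 114 + 69 + 54 + 119 = 356.
Row 4: 44 + 99 + 104 + 79 = 326.
Column 1: 109 + 59 + 114 + 44 = 326.
Column 2: 74 + 84 + 69 + 99 = 326.
Column 3: 49 + 89 + 54 + 104 = 296.
Column 4: 94 + 64 + 119 + 79 = 356.
Main diagonal: 109 + 84 + 54 + 79 = 326.
Anti-diagonal: 94 + 89 + 69 + 44 = 296.

No — row 4 sums to 326 but row 3 sums to 356.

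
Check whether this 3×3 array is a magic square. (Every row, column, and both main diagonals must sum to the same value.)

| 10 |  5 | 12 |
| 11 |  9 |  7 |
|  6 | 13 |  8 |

Yes

Row 1: 10 + 5 + 12 = 27.
Row 2: 11 + 9 + 7 = 27.
Row 3: 6 + 13 + 8 = 27.
Column 1: 10 + 11 + 6 = 27.
Column 2: 5 + 9 + 13 = 27.
Column 3: 12 + 7 + 8 = 27.
Main diagonal: 10 + 9 + 8 = 27.
Anti-diagonal: 12 + 9 + 6 = 27.
All lines sum to 27.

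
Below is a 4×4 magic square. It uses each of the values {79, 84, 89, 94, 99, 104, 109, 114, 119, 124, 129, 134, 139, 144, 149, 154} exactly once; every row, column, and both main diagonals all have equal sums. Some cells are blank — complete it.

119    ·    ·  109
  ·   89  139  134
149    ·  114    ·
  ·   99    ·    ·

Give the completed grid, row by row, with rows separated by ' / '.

119 154 84 109 / 104 89 139 134 / 149 124 114 79 / 94 99 129 144

The 16 entries sum to 1864, so each line sums to 1864/4 = 466.
Row 2 must total 466; the given cells sum to 362, so (2,1) = 104.
Column 1 must total 466; the given cells sum to 372, so (4,1) = 94.
Main diagonal: 119 + 89 + 114 + ? = 466, so (4,4) = 144.
Using anti-diagonal: 109 + 139 + 94 + ? → (3,2) = 466 − 342 = 124.
The remaining cell in row 3 is (3,4) = 466 − 387 = 79.
Row 4 needs 466; the known cells sum to 337, so (4,3) = 129.
Column 2: 89 + 124 + 99 + ? = 466, so (1,2) = 154.
Column 3 needs 466; the known cells sum to 382, so (1,3) = 84.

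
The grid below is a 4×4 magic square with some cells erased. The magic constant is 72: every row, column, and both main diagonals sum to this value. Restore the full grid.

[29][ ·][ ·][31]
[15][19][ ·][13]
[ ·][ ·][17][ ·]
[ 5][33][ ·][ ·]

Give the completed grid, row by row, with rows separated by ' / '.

The remaining cell in row 2 is (2,3) = 72 − 47 = 25.
Column 1 must total 72; the given cells sum to 49, so (3,1) = 23.
From main diagonal, 72 − (29 + 19 + 17) gives (4,4) = 7.
Anti-diagonal must total 72; the given cells sum to 61, so (3,2) = 11.
Row 3 needs 72; the known cells sum to 51, so (3,4) = 21.
Using row 4: 5 + 33 + 7 + ? → (4,3) = 72 − 45 = 27.
From column 2, 72 − (19 + 11 + 33) gives (1,2) = 9.
Column 3: 25 + 17 + 27 + ? = 72, so (1,3) = 3.

29 9 3 31 / 15 19 25 13 / 23 11 17 21 / 5 33 27 7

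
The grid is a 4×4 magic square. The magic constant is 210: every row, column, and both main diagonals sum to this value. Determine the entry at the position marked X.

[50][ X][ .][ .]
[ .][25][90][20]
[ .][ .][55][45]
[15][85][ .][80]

60

Using row 2: 25 + 90 + 20 + ? → (2,1) = 210 − 135 = 75.
Row 4 needs 210; the known cells sum to 180, so (4,3) = 30.
Using column 1: 50 + 75 + 15 + ? → (3,1) = 210 − 140 = 70.
From column 3, 210 − (90 + 55 + 30) gives (1,3) = 35.
Column 4: 20 + 45 + 80 + ? = 210, so (1,4) = 65.
Anti-diagonal must total 210; the given cells sum to 170, so (3,2) = 40.
The remaining cell in row 1 is (1,2) = 210 − 150 = 60.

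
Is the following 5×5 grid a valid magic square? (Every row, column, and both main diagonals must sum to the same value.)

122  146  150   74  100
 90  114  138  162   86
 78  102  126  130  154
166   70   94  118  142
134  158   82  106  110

No — row 1 sums to 592 but column 1 sums to 590.

Row 1: 122 + 146 + 150 + 74 + 100 = 592.
Row 2: 90 + 114 + 138 + 162 + 86 = 590.
Row 3: 78 + 102 + 126 + 130 + 154 = 590.
Row 4: 166 + 70 + 94 + 118 + 142 = 590.
Row 5: 134 + 158 + 82 + 106 + 110 = 590.
Column 1: 122 + 90 + 78 + 166 + 134 = 590.
Column 2: 146 + 114 + 102 + 70 + 158 = 590.
Column 3: 150 + 138 + 126 + 94 + 82 = 590.
Column 4: 74 + 162 + 130 + 118 + 106 = 590.
Column 5: 100 + 86 + 154 + 142 + 110 = 592.
Main diagonal: 122 + 114 + 126 + 118 + 110 = 590.
Anti-diagonal: 100 + 162 + 126 + 70 + 134 = 592.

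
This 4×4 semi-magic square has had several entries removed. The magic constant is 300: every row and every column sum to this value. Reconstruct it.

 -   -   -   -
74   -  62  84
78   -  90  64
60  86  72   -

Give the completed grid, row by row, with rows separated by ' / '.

88 66 76 70 / 74 80 62 84 / 78 68 90 64 / 60 86 72 82

From row 2, 300 − (74 + 62 + 84) gives (2,2) = 80.
Row 3 needs 300; the known cells sum to 232, so (3,2) = 68.
Using row 4: 60 + 86 + 72 + ? → (4,4) = 300 − 218 = 82.
Using column 1: 74 + 78 + 60 + ? → (1,1) = 300 − 212 = 88.
Column 2: 80 + 68 + 86 + ? = 300, so (1,2) = 66.
Column 3: 62 + 90 + 72 + ? = 300, so (1,3) = 76.
Using column 4: 84 + 64 + 82 + ? → (1,4) = 300 − 230 = 70.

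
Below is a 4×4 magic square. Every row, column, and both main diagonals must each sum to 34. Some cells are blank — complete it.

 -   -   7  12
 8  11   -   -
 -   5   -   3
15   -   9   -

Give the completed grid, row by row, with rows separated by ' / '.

1 14 7 12 / 8 11 2 13 / 10 5 16 3 / 15 4 9 6

Anti-diagonal needs 34; the known cells sum to 32, so (2,3) = 2.
From row 2, 34 − (8 + 11 + 2) gives (2,4) = 13.
Column 3: 7 + 2 + 9 + ? = 34, so (3,3) = 16.
Column 4 needs 34; the known cells sum to 28, so (4,4) = 6.
Using main diagonal: 11 + 16 + 6 + ? → (1,1) = 34 − 33 = 1.
Row 1 needs 34; the known cells sum to 20, so (1,2) = 14.
The remaining cell in row 3 is (3,1) = 34 − 24 = 10.
From row 4, 34 − (15 + 9 + 6) gives (4,2) = 4.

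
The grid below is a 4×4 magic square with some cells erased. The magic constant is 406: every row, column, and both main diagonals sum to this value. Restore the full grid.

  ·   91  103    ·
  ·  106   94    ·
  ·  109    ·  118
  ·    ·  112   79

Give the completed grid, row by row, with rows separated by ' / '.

124 91 103 88 / 85 106 94 121 / 82 109 97 118 / 115 100 112 79

Column 2 must total 406; the given cells sum to 306, so (4,2) = 100.
Using column 3: 103 + 94 + 112 + ? → (3,3) = 406 − 309 = 97.
Using main diagonal: 106 + 97 + 79 + ? → (1,1) = 406 − 282 = 124.
Row 1: 124 + 91 + 103 + ? = 406, so (1,4) = 88.
Using row 3: 109 + 97 + 118 + ? → (3,1) = 406 − 324 = 82.
Using row 4: 100 + 112 + 79 + ? → (4,1) = 406 − 291 = 115.
Using column 1: 124 + 82 + 115 + ? → (2,1) = 406 − 321 = 85.
Using column 4: 88 + 118 + 79 + ? → (2,4) = 406 − 285 = 121.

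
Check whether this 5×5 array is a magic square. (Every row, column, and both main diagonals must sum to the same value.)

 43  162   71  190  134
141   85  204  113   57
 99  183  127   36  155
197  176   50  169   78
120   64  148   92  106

No — row 3 sums to 600 but row 5 sums to 530.

Row 1: 43 + 162 + 71 + 190 + 134 = 600.
Row 2: 141 + 85 + 204 + 113 + 57 = 600.
Row 3: 99 + 183 + 127 + 36 + 155 = 600.
Row 4: 197 + 176 + 50 + 169 + 78 = 670.
Row 5: 120 + 64 + 148 + 92 + 106 = 530.
Column 1: 43 + 141 + 99 + 197 + 120 = 600.
Column 2: 162 + 85 + 183 + 176 + 64 = 670.
Column 3: 71 + 204 + 127 + 50 + 148 = 600.
Column 4: 190 + 113 + 36 + 169 + 92 = 600.
Column 5: 134 + 57 + 155 + 78 + 106 = 530.
Main diagonal: 43 + 85 + 127 + 169 + 106 = 530.
Anti-diagonal: 134 + 113 + 127 + 176 + 120 = 670.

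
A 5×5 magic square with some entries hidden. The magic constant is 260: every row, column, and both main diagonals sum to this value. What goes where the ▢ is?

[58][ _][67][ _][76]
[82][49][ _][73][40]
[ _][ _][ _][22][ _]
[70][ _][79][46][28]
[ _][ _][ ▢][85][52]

43

From row 2, 260 − (82 + 49 + 73 + 40) gives (2,3) = 16.
Row 4 needs 260; the known cells sum to 223, so (4,2) = 37.
Column 4: 73 + 22 + 46 + 85 + ? = 260, so (1,4) = 34.
Column 5 must total 260; the given cells sum to 196, so (3,5) = 64.
Main diagonal: 58 + 49 + 46 + 52 + ? = 260, so (3,3) = 55.
Anti-diagonal must total 260; the given cells sum to 241, so (5,1) = 19.
From row 1, 260 − (58 + 67 + 34 + 76) gives (1,2) = 25.
Column 1 needs 260; the known cells sum to 229, so (3,1) = 31.
Column 3: 67 + 16 + 55 + 79 + ? = 260, so (5,3) = 43.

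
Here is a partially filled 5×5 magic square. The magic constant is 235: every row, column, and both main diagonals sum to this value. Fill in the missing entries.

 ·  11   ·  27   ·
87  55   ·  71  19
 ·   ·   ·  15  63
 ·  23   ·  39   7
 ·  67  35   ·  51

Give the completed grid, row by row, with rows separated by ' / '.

43 11 59 27 95 / 87 55 3 71 19 / 31 79 47 15 63 / 75 23 91 39 7 / -1 67 35 83 51

Row 2 needs 235; the known cells sum to 232, so (2,3) = 3.
From column 2, 235 − (11 + 55 + 23 + 67) gives (3,2) = 79.
Column 4 needs 235; the known cells sum to 152, so (5,4) = 83.
Column 5 must total 235; the given cells sum to 140, so (1,5) = 95.
From row 5, 235 − (67 + 35 + 83 + 51) gives (5,1) = -1.
The remaining cell in anti-diagonal is (3,3) = 235 − 188 = 47.
The remaining cell in row 3 is (3,1) = 235 − 204 = 31.
Using main diagonal: 55 + 47 + 39 + 51 + ? → (1,1) = 235 − 192 = 43.
Row 1: 43 + 11 + 27 + 95 + ? = 235, so (1,3) = 59.
Column 1 must total 235; the given cells sum to 160, so (4,1) = 75.
From column 3, 235 − (59 + 3 + 47 + 35) gives (4,3) = 91.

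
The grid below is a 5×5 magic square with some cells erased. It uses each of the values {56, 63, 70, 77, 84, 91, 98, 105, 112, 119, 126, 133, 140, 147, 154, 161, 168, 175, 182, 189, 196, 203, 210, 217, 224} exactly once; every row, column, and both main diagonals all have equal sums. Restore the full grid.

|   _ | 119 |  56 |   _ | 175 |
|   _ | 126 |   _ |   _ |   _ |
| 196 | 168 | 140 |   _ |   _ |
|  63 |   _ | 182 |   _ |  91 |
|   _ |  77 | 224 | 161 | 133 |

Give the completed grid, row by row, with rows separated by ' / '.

147 119 56 203 175 / 189 126 98 70 217 / 196 168 140 112 84 / 63 210 182 154 91 / 105 77 224 161 133

The 25 entries sum to 3500, so each line sums to 3500/5 = 700.
Using row 5: 77 + 224 + 161 + 133 + ? → (5,1) = 700 − 595 = 105.
Column 2 must total 700; the given cells sum to 490, so (4,2) = 210.
Column 3: 56 + 140 + 182 + 224 + ? = 700, so (2,3) = 98.
Anti-diagonal must total 700; the given cells sum to 630, so (2,4) = 70.
Row 4: 63 + 210 + 182 + 91 + ? = 700, so (4,4) = 154.
Main diagonal must total 700; the given cells sum to 553, so (1,1) = 147.
The remaining cell in row 1 is (1,4) = 700 − 497 = 203.
Using column 1: 147 + 196 + 63 + 105 + ? → (2,1) = 700 − 511 = 189.
Column 4: 203 + 70 + 154 + 161 + ? = 700, so (3,4) = 112.
Row 2 must total 700; the given cells sum to 483, so (2,5) = 217.
Row 3 needs 700; the known cells sum to 616, so (3,5) = 84.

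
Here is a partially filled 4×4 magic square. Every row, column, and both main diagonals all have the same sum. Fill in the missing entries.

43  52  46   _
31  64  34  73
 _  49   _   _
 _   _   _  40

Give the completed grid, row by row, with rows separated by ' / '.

Row 2 is already complete: 31 + 64 + 34 + 73 = 202, so that is the magic constant.
Row 1: 43 + 52 + 46 + ? = 202, so (1,4) = 61.
Column 2 needs 202; the known cells sum to 165, so (4,2) = 37.
Column 4 must total 202; the given cells sum to 174, so (3,4) = 28.
Main diagonal needs 202; the known cells sum to 147, so (3,3) = 55.
Using anti-diagonal: 61 + 34 + 49 + ? → (4,1) = 202 − 144 = 58.
Row 3 needs 202; the known cells sum to 132, so (3,1) = 70.
Row 4: 58 + 37 + 40 + ? = 202, so (4,3) = 67.

43 52 46 61 / 31 64 34 73 / 70 49 55 28 / 58 37 67 40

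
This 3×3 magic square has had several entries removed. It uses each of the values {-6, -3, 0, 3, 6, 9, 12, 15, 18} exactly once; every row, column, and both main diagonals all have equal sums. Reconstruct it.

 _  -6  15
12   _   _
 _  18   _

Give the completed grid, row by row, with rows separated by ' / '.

9 -6 15 / 12 6 0 / -3 18 3

The 9 entries sum to 54, so each line sums to 54/3 = 18.
Row 1 needs 18; the known cells sum to 9, so (1,1) = 9.
The remaining cell in column 1 is (3,1) = 18 − 21 = -3.
Column 2: -6 + 18 + ? = 18, so (2,2) = 6.
From main diagonal, 18 − (9 + 6) gives (3,3) = 3.
Using row 2: 12 + 6 + ? → (2,3) = 18 − 18 = 0.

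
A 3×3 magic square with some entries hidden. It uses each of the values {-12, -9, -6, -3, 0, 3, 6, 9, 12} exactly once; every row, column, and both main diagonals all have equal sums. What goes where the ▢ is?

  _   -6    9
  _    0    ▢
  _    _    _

-12

The 9 entries sum to 0, so each line sums to 0/3 = 0.
The remaining cell in row 1 is (1,1) = 0 − 3 = -3.
Column 2 must total 0; the given cells sum to -6, so (3,2) = 6.
Main diagonal: -3 + 0 + ? = 0, so (3,3) = 3.
Anti-diagonal needs 0; the known cells sum to 9, so (3,1) = -9.
Column 1 must total 0; the given cells sum to -12, so (2,1) = 12.
From column 3, 0 − (9 + 3) gives (2,3) = -12.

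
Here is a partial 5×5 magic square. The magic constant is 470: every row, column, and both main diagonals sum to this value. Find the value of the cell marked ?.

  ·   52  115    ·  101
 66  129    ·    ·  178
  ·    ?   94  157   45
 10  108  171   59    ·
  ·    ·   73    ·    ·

From row 4, 470 − (10 + 108 + 171 + 59) gives (4,5) = 122.
The remaining cell in column 3 is (2,3) = 470 − 453 = 17.
Column 5: 101 + 178 + 45 + 122 + ? = 470, so (5,5) = 24.
Main diagonal needs 470; the known cells sum to 306, so (1,1) = 164.
The remaining cell in row 1 is (1,4) = 470 − 432 = 38.
From row 2, 470 − (66 + 129 + 17 + 178) gives (2,4) = 80.
Using column 4: 38 + 80 + 157 + 59 + ? → (5,4) = 470 − 334 = 136.
The remaining cell in anti-diagonal is (5,1) = 470 − 383 = 87.
Row 5 needs 470; the known cells sum to 320, so (5,2) = 150.
From column 1, 470 − (164 + 66 + 10 + 87) gives (3,1) = 143.
From column 2, 470 − (52 + 129 + 108 + 150) gives (3,2) = 31.

31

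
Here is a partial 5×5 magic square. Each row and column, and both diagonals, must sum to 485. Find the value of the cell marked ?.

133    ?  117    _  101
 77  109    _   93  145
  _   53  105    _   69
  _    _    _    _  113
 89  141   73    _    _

Row 2 must total 485; the given cells sum to 424, so (2,3) = 61.
Using column 3: 117 + 61 + 105 + 73 + ? → (4,3) = 485 − 356 = 129.
Column 5: 101 + 145 + 69 + 113 + ? = 485, so (5,5) = 57.
The remaining cell in main diagonal is (4,4) = 485 − 404 = 81.
Anti-diagonal: 101 + 93 + 105 + 89 + ? = 485, so (4,2) = 97.
Using row 4: 97 + 129 + 81 + 113 + ? → (4,1) = 485 − 420 = 65.
Row 5 must total 485; the given cells sum to 360, so (5,4) = 125.
Column 1: 133 + 77 + 65 + 89 + ? = 485, so (3,1) = 121.
From column 2, 485 − (109 + 53 + 97 + 141) gives (1,2) = 85.

85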